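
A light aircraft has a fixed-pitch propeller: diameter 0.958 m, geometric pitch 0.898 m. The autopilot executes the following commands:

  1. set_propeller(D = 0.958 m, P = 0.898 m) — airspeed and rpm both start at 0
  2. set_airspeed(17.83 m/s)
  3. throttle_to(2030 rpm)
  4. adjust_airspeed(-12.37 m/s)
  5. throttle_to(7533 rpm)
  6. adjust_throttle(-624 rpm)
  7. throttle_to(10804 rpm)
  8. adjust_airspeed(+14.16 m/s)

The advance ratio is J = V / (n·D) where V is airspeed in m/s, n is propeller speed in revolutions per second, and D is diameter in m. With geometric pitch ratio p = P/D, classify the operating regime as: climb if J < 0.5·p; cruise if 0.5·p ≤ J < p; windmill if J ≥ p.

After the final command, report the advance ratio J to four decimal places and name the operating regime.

set_propeller: D = 0.958 m, P = 0.898 m (p = P/D = 0.937370); state ← (V=0, rpm=0)
set_airspeed(17.83): V ← 17.83 m/s
throttle_to(2030): rpm ← 2030
adjust_airspeed(-12.37): V ← 17.83 -12.37 = 5.46 m/s
throttle_to(7533): rpm ← 7533
adjust_throttle(-624): rpm ← 7533 -624 = 6909
throttle_to(10804): rpm ← 10804
adjust_airspeed(+14.16): V ← 5.46 +14.16 = 19.62 m/s
final state: V = 19.62 m/s, rpm = 10804 → n = rpm/60 = 180.066667 rev/s
J = V / (n·D) = 19.62 / (180.066667 × 0.958) = 0.113737
regime bands: climb J<0.4687 | cruise [0.4687, 0.9374) | windmill J≥0.9374
J = 0.1137 → climb

J = 0.1137, regime = climb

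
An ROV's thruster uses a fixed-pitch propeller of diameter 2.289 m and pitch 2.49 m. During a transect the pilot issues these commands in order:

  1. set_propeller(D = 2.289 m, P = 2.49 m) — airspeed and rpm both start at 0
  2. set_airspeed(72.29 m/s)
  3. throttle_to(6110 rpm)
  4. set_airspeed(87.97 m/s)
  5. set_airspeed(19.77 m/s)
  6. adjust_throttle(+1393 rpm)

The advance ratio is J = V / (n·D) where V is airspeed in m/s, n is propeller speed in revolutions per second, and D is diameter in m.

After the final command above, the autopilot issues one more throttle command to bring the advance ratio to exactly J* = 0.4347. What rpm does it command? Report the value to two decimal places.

rpm = 1192.13

set_propeller: D = 2.289 m, P = 2.49 m (p = P/D = 1.087811); state ← (V=0, rpm=0)
set_airspeed(72.29): V ← 72.29 m/s
throttle_to(6110): rpm ← 6110
set_airspeed(87.97): V ← 87.97 m/s
set_airspeed(19.77): V ← 19.77 m/s
adjust_throttle(+1393): rpm ← 6110 +1393 = 7503
final state: V = 19.77 m/s, rpm = 7503 → n = rpm/60 = 125.050000 rev/s
target J* = 0.4347; solve J* = V/(n·D) for n: n = V/(J*·D) = 19.77/(0.4347 × 2.289) = 19.868782 rev/s
rpm = 60·n = 1192.126897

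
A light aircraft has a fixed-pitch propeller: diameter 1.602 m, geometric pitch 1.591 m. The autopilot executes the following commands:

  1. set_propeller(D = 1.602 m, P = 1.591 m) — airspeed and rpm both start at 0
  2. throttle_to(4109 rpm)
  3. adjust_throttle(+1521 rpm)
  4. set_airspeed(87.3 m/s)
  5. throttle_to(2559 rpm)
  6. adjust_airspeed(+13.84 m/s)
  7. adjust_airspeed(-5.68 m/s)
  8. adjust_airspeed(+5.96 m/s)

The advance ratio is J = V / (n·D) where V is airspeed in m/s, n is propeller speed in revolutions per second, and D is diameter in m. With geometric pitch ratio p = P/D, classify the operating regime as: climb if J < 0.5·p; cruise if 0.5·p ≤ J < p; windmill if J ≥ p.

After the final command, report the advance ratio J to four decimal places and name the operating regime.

J = 1.4844, regime = windmill

set_propeller: D = 1.602 m, P = 1.591 m (p = P/D = 0.993134); state ← (V=0, rpm=0)
throttle_to(4109): rpm ← 4109
adjust_throttle(+1521): rpm ← 4109 +1521 = 5630
set_airspeed(87.3): V ← 87.3 m/s
throttle_to(2559): rpm ← 2559
adjust_airspeed(+13.84): V ← 87.3 +13.84 = 101.14 m/s
adjust_airspeed(-5.68): V ← 101.14 -5.68 = 95.46 m/s
adjust_airspeed(+5.96): V ← 95.46 +5.96 = 101.42 m/s
final state: V = 101.42 m/s, rpm = 2559 → n = rpm/60 = 42.650000 rev/s
J = V / (n·D) = 101.42 / (42.650000 × 1.602) = 1.484370
regime bands: climb J<0.4966 | cruise [0.4966, 0.9931) | windmill J≥0.9931
J = 1.4844 → windmill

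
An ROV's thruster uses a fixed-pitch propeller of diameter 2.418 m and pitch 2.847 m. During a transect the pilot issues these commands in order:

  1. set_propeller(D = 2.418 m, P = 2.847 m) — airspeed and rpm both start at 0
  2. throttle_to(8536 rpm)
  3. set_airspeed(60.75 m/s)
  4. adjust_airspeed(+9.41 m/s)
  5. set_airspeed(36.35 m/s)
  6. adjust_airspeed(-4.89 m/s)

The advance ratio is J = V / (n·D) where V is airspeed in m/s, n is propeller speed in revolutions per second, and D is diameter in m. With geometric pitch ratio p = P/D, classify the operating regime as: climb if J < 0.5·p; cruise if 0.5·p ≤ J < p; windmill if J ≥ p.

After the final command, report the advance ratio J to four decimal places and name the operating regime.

J = 0.0915, regime = climb

set_propeller: D = 2.418 m, P = 2.847 m (p = P/D = 1.177419); state ← (V=0, rpm=0)
throttle_to(8536): rpm ← 8536
set_airspeed(60.75): V ← 60.75 m/s
adjust_airspeed(+9.41): V ← 60.75 +9.41 = 70.16 m/s
set_airspeed(36.35): V ← 36.35 m/s
adjust_airspeed(-4.89): V ← 36.35 -4.89 = 31.46 m/s
final state: V = 31.46 m/s, rpm = 8536 → n = rpm/60 = 142.266667 rev/s
J = V / (n·D) = 31.46 / (142.266667 × 2.418) = 0.091453
regime bands: climb J<0.5887 | cruise [0.5887, 1.1774) | windmill J≥1.1774
J = 0.0915 → climb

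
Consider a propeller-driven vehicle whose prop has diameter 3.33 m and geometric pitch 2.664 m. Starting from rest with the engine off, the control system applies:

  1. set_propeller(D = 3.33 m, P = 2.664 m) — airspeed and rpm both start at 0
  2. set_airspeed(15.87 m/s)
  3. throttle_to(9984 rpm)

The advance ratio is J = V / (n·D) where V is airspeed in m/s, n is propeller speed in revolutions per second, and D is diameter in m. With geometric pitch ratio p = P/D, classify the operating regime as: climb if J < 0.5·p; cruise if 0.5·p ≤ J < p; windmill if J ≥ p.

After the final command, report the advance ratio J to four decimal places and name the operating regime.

J = 0.0286, regime = climb

set_propeller: D = 3.33 m, P = 2.664 m (p = P/D = 0.800000); state ← (V=0, rpm=0)
set_airspeed(15.87): V ← 15.87 m/s
throttle_to(9984): rpm ← 9984
final state: V = 15.87 m/s, rpm = 9984 → n = rpm/60 = 166.400000 rev/s
J = V / (n·D) = 15.87 / (166.400000 × 3.33) = 0.028640
regime bands: climb J<0.4000 | cruise [0.4000, 0.8000) | windmill J≥0.8000
J = 0.0286 → climb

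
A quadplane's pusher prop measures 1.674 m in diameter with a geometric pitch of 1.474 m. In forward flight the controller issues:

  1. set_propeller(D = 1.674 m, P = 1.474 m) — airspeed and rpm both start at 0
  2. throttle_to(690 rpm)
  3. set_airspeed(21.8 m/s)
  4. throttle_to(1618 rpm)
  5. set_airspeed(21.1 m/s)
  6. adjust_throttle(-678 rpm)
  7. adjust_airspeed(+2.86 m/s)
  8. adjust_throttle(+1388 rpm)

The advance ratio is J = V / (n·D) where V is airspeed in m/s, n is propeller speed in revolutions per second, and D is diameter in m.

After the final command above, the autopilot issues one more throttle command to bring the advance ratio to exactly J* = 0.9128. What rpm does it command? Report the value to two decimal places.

rpm = 940.82

set_propeller: D = 1.674 m, P = 1.474 m (p = P/D = 0.880526); state ← (V=0, rpm=0)
throttle_to(690): rpm ← 690
set_airspeed(21.8): V ← 21.8 m/s
throttle_to(1618): rpm ← 1618
set_airspeed(21.1): V ← 21.1 m/s
adjust_throttle(-678): rpm ← 1618 -678 = 940
adjust_airspeed(+2.86): V ← 21.1 +2.86 = 23.96 m/s
adjust_throttle(+1388): rpm ← 940 +1388 = 2328
final state: V = 23.96 m/s, rpm = 2328 → n = rpm/60 = 38.800000 rev/s
target J* = 0.9128; solve J* = V/(n·D) for n: n = V/(J*·D) = 23.96/(0.9128 × 1.674) = 15.680349 rev/s
rpm = 60·n = 940.820949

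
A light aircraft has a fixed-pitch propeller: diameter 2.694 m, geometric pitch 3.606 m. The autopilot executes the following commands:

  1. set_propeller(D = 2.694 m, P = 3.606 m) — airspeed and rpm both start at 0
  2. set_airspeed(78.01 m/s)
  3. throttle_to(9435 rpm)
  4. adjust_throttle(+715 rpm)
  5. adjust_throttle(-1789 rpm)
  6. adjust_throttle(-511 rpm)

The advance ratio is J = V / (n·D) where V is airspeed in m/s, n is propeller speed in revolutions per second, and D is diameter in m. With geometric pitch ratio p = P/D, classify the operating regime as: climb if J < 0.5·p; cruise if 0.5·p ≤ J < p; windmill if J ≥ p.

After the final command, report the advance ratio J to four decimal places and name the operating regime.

set_propeller: D = 2.694 m, P = 3.606 m (p = P/D = 1.338530); state ← (V=0, rpm=0)
set_airspeed(78.01): V ← 78.01 m/s
throttle_to(9435): rpm ← 9435
adjust_throttle(+715): rpm ← 9435 +715 = 10150
adjust_throttle(-1789): rpm ← 10150 -1789 = 8361
adjust_throttle(-511): rpm ← 8361 -511 = 7850
final state: V = 78.01 m/s, rpm = 7850 → n = rpm/60 = 130.833333 rev/s
J = V / (n·D) = 78.01 / (130.833333 × 2.694) = 0.221327
regime bands: climb J<0.6693 | cruise [0.6693, 1.3385) | windmill J≥1.3385
J = 0.2213 → climb

J = 0.2213, regime = climb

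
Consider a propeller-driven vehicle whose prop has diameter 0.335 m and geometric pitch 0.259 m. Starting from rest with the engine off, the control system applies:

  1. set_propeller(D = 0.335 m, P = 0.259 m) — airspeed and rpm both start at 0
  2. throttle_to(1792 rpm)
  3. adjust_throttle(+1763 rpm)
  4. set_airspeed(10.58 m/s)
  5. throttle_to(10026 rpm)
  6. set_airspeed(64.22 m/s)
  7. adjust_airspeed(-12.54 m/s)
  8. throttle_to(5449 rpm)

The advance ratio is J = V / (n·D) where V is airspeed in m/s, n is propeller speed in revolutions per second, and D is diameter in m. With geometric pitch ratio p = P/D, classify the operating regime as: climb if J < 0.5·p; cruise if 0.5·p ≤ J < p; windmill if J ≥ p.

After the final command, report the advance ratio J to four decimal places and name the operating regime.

J = 1.6987, regime = windmill

set_propeller: D = 0.335 m, P = 0.259 m (p = P/D = 0.773134); state ← (V=0, rpm=0)
throttle_to(1792): rpm ← 1792
adjust_throttle(+1763): rpm ← 1792 +1763 = 3555
set_airspeed(10.58): V ← 10.58 m/s
throttle_to(10026): rpm ← 10026
set_airspeed(64.22): V ← 64.22 m/s
adjust_airspeed(-12.54): V ← 64.22 -12.54 = 51.68 m/s
throttle_to(5449): rpm ← 5449
final state: V = 51.68 m/s, rpm = 5449 → n = rpm/60 = 90.816667 rev/s
J = V / (n·D) = 51.68 / (90.816667 × 0.335) = 1.698682
regime bands: climb J<0.3866 | cruise [0.3866, 0.7731) | windmill J≥0.7731
J = 1.6987 → windmill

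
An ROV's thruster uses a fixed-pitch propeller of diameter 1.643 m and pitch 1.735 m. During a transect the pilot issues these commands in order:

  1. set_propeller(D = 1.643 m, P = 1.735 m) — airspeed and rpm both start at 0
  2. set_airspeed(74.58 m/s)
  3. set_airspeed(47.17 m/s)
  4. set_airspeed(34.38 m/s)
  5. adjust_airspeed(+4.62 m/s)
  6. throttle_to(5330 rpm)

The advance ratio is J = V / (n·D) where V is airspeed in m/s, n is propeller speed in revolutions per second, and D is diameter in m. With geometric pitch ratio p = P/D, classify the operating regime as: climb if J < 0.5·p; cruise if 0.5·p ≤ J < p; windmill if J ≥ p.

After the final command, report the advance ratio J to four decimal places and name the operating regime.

J = 0.2672, regime = climb

set_propeller: D = 1.643 m, P = 1.735 m (p = P/D = 1.055995); state ← (V=0, rpm=0)
set_airspeed(74.58): V ← 74.58 m/s
set_airspeed(47.17): V ← 47.17 m/s
set_airspeed(34.38): V ← 34.38 m/s
adjust_airspeed(+4.62): V ← 34.38 +4.62 = 39 m/s
throttle_to(5330): rpm ← 5330
final state: V = 39 m/s, rpm = 5330 → n = rpm/60 = 88.833333 rev/s
J = V / (n·D) = 39 / (88.833333 × 1.643) = 0.267209
regime bands: climb J<0.5280 | cruise [0.5280, 1.0560) | windmill J≥1.0560
J = 0.2672 → climb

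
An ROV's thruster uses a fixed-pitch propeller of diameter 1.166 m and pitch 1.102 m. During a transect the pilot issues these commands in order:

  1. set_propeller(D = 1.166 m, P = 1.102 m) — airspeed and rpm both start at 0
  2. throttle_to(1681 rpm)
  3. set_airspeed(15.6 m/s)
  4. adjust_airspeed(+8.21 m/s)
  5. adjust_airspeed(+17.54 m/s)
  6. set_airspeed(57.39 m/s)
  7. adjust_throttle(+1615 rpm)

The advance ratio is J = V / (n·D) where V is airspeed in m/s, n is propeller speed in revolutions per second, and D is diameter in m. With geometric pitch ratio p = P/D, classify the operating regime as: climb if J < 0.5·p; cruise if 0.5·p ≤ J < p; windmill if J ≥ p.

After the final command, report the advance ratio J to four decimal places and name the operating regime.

J = 0.8960, regime = cruise

set_propeller: D = 1.166 m, P = 1.102 m (p = P/D = 0.945111); state ← (V=0, rpm=0)
throttle_to(1681): rpm ← 1681
set_airspeed(15.6): V ← 15.6 m/s
adjust_airspeed(+8.21): V ← 15.6 +8.21 = 23.81 m/s
adjust_airspeed(+17.54): V ← 23.81 +17.54 = 41.35 m/s
set_airspeed(57.39): V ← 57.39 m/s
adjust_throttle(+1615): rpm ← 1681 +1615 = 3296
final state: V = 57.39 m/s, rpm = 3296 → n = rpm/60 = 54.933333 rev/s
J = V / (n·D) = 57.39 / (54.933333 × 1.166) = 0.895987
regime bands: climb J<0.4726 | cruise [0.4726, 0.9451) | windmill J≥0.9451
J = 0.8960 → cruise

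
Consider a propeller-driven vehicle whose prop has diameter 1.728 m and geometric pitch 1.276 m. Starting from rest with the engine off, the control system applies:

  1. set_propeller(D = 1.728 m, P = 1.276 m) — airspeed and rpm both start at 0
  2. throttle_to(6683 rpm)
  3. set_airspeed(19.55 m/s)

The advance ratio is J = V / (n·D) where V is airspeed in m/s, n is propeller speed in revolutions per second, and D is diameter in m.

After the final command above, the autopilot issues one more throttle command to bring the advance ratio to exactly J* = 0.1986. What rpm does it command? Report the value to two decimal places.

set_propeller: D = 1.728 m, P = 1.276 m (p = P/D = 0.738426); state ← (V=0, rpm=0)
throttle_to(6683): rpm ← 6683
set_airspeed(19.55): V ← 19.55 m/s
final state: V = 19.55 m/s, rpm = 6683 → n = rpm/60 = 111.383333 rev/s
target J* = 0.1986; solve J* = V/(n·D) for n: n = V/(J*·D) = 19.55/(0.1986 × 1.728) = 56.967056 rev/s
rpm = 60·n = 3418.023386

rpm = 3418.02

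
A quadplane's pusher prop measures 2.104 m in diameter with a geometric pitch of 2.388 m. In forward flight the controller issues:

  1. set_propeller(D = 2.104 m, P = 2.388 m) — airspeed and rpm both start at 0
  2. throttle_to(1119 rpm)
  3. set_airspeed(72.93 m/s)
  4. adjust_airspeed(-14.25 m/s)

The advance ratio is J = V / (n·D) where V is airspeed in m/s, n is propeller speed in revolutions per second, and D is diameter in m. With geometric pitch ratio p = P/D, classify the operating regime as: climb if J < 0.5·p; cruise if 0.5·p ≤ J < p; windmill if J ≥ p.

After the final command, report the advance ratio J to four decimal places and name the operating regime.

J = 1.4954, regime = windmill

set_propeller: D = 2.104 m, P = 2.388 m (p = P/D = 1.134981); state ← (V=0, rpm=0)
throttle_to(1119): rpm ← 1119
set_airspeed(72.93): V ← 72.93 m/s
adjust_airspeed(-14.25): V ← 72.93 -14.25 = 58.68 m/s
final state: V = 58.68 m/s, rpm = 1119 → n = rpm/60 = 18.650000 rev/s
J = V / (n·D) = 58.68 / (18.650000 × 2.104) = 1.495428
regime bands: climb J<0.5675 | cruise [0.5675, 1.1350) | windmill J≥1.1350
J = 1.4954 → windmill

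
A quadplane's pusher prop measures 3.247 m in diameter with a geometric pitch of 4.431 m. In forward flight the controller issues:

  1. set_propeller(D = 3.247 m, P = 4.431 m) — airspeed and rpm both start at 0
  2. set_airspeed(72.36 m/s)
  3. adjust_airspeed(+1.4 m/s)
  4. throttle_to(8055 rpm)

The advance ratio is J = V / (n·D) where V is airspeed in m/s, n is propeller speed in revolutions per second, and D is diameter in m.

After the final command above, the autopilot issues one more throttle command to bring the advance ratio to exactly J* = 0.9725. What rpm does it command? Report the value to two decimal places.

set_propeller: D = 3.247 m, P = 4.431 m (p = P/D = 1.364644); state ← (V=0, rpm=0)
set_airspeed(72.36): V ← 72.36 m/s
adjust_airspeed(+1.4): V ← 72.36 +1.4 = 73.76 m/s
throttle_to(8055): rpm ← 8055
final state: V = 73.76 m/s, rpm = 8055 → n = rpm/60 = 134.250000 rev/s
target J* = 0.9725; solve J* = V/(n·D) for n: n = V/(J*·D) = 73.76/(0.9725 × 3.247) = 23.358718 rev/s
rpm = 60·n = 1401.523099

rpm = 1401.52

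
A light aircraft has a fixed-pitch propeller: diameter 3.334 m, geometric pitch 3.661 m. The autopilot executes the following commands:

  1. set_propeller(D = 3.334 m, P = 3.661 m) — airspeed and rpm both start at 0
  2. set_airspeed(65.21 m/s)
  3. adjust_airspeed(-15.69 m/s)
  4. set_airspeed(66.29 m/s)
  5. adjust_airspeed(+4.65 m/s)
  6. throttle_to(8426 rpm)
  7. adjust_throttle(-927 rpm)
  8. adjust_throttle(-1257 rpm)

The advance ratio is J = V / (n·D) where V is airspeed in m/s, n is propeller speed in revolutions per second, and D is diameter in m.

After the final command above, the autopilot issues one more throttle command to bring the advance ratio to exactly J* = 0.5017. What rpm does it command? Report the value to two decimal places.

rpm = 2544.68

set_propeller: D = 3.334 m, P = 3.661 m (p = P/D = 1.098080); state ← (V=0, rpm=0)
set_airspeed(65.21): V ← 65.21 m/s
adjust_airspeed(-15.69): V ← 65.21 -15.69 = 49.52 m/s
set_airspeed(66.29): V ← 66.29 m/s
adjust_airspeed(+4.65): V ← 66.29 +4.65 = 70.94 m/s
throttle_to(8426): rpm ← 8426
adjust_throttle(-927): rpm ← 8426 -927 = 7499
adjust_throttle(-1257): rpm ← 7499 -1257 = 6242
final state: V = 70.94 m/s, rpm = 6242 → n = rpm/60 = 104.033333 rev/s
target J* = 0.5017; solve J* = V/(n·D) for n: n = V/(J*·D) = 70.94/(0.5017 × 3.334) = 42.411291 rev/s
rpm = 60·n = 2544.677431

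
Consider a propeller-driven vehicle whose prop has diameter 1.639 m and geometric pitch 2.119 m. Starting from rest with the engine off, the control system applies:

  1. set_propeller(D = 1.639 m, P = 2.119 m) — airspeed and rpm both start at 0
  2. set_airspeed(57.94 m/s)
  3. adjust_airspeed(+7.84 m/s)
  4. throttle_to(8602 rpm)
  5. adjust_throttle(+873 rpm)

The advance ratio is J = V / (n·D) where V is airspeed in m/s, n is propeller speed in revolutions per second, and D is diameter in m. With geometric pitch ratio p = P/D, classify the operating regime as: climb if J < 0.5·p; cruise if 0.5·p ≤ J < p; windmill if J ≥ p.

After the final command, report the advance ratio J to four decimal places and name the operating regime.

set_propeller: D = 1.639 m, P = 2.119 m (p = P/D = 1.292862); state ← (V=0, rpm=0)
set_airspeed(57.94): V ← 57.94 m/s
adjust_airspeed(+7.84): V ← 57.94 +7.84 = 65.78 m/s
throttle_to(8602): rpm ← 8602
adjust_throttle(+873): rpm ← 8602 +873 = 9475
final state: V = 65.78 m/s, rpm = 9475 → n = rpm/60 = 157.916667 rev/s
J = V / (n·D) = 65.78 / (157.916667 × 1.639) = 0.254148
regime bands: climb J<0.6464 | cruise [0.6464, 1.2929) | windmill J≥1.2929
J = 0.2541 → climb

J = 0.2541, regime = climb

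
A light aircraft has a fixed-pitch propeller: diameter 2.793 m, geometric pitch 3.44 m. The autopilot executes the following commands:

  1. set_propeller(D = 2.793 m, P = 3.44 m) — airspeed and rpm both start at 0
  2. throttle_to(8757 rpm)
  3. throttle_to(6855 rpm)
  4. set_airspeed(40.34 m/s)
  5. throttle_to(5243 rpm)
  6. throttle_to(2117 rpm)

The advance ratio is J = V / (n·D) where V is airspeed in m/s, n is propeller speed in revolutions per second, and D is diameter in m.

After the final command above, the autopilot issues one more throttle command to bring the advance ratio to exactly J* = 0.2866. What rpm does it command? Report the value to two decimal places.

set_propeller: D = 2.793 m, P = 3.44 m (p = P/D = 1.231651); state ← (V=0, rpm=0)
throttle_to(8757): rpm ← 8757
throttle_to(6855): rpm ← 6855
set_airspeed(40.34): V ← 40.34 m/s
throttle_to(5243): rpm ← 5243
throttle_to(2117): rpm ← 2117
final state: V = 40.34 m/s, rpm = 2117 → n = rpm/60 = 35.283333 rev/s
target J* = 0.2866; solve J* = V/(n·D) for n: n = V/(J*·D) = 40.34/(0.2866 × 2.793) = 50.395153 rev/s
rpm = 60·n = 3023.709208

rpm = 3023.71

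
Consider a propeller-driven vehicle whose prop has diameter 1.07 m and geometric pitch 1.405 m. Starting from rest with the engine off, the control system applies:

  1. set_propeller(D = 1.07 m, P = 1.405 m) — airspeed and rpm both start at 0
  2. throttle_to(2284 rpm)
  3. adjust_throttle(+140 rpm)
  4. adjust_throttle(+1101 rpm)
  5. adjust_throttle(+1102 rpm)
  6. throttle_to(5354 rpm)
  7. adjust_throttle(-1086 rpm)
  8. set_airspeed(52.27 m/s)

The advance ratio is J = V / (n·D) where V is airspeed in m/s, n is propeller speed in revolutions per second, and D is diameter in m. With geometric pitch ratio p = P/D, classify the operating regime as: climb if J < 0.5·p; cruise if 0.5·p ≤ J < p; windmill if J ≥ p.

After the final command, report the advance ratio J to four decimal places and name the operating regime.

set_propeller: D = 1.07 m, P = 1.405 m (p = P/D = 1.313084); state ← (V=0, rpm=0)
throttle_to(2284): rpm ← 2284
adjust_throttle(+140): rpm ← 2284 +140 = 2424
adjust_throttle(+1101): rpm ← 2424 +1101 = 3525
adjust_throttle(+1102): rpm ← 3525 +1102 = 4627
throttle_to(5354): rpm ← 5354
adjust_throttle(-1086): rpm ← 5354 -1086 = 4268
set_airspeed(52.27): V ← 52.27 m/s
final state: V = 52.27 m/s, rpm = 4268 → n = rpm/60 = 71.133333 rev/s
J = V / (n·D) = 52.27 / (71.133333 × 1.07) = 0.686745
regime bands: climb J<0.6565 | cruise [0.6565, 1.3131) | windmill J≥1.3131
J = 0.6867 → cruise

J = 0.6867, regime = cruise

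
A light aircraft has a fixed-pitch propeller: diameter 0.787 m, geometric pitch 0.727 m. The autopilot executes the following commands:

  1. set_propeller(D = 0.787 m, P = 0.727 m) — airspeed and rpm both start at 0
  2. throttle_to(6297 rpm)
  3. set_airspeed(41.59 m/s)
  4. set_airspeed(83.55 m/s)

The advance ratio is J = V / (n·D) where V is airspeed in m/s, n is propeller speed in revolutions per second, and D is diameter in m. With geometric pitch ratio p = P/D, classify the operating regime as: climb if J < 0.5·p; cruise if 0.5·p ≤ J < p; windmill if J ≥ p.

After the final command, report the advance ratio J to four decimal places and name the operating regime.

set_propeller: D = 0.787 m, P = 0.727 m (p = P/D = 0.923761); state ← (V=0, rpm=0)
throttle_to(6297): rpm ← 6297
set_airspeed(41.59): V ← 41.59 m/s
set_airspeed(83.55): V ← 83.55 m/s
final state: V = 83.55 m/s, rpm = 6297 → n = rpm/60 = 104.950000 rev/s
J = V / (n·D) = 83.55 / (104.950000 × 0.787) = 1.011554
regime bands: climb J<0.4619 | cruise [0.4619, 0.9238) | windmill J≥0.9238
J = 1.0116 → windmill

J = 1.0116, regime = windmill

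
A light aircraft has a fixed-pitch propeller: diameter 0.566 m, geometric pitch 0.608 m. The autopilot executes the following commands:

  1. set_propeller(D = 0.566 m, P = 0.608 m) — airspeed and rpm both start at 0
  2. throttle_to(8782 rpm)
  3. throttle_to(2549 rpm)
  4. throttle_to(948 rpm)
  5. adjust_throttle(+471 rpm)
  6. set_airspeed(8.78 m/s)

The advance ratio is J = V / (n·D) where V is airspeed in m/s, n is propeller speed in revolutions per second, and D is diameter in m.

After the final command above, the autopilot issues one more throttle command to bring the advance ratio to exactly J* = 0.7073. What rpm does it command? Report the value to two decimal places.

rpm = 1315.91

set_propeller: D = 0.566 m, P = 0.608 m (p = P/D = 1.074205); state ← (V=0, rpm=0)
throttle_to(8782): rpm ← 8782
throttle_to(2549): rpm ← 2549
throttle_to(948): rpm ← 948
adjust_throttle(+471): rpm ← 948 +471 = 1419
set_airspeed(8.78): V ← 8.78 m/s
final state: V = 8.78 m/s, rpm = 1419 → n = rpm/60 = 23.650000 rev/s
target J* = 0.7073; solve J* = V/(n·D) for n: n = V/(J*·D) = 8.78/(0.7073 × 0.566) = 21.931808 rev/s
rpm = 60·n = 1315.908454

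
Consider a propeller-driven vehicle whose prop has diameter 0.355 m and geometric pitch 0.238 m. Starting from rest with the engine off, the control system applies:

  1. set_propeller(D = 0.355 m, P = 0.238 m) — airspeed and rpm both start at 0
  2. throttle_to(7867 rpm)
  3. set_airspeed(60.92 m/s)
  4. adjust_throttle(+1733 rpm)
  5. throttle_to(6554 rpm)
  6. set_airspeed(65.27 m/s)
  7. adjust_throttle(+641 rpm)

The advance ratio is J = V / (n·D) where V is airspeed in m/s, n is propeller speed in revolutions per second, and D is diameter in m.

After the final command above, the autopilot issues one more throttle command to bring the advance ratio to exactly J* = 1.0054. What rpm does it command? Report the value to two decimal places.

set_propeller: D = 0.355 m, P = 0.238 m (p = P/D = 0.670423); state ← (V=0, rpm=0)
throttle_to(7867): rpm ← 7867
set_airspeed(60.92): V ← 60.92 m/s
adjust_throttle(+1733): rpm ← 7867 +1733 = 9600
throttle_to(6554): rpm ← 6554
set_airspeed(65.27): V ← 65.27 m/s
adjust_throttle(+641): rpm ← 6554 +641 = 7195
final state: V = 65.27 m/s, rpm = 7195 → n = rpm/60 = 119.916667 rev/s
target J* = 1.0054; solve J* = V/(n·D) for n: n = V/(J*·D) = 65.27/(1.0054 × 0.355) = 182.871648 rev/s
rpm = 60·n = 10972.298882

rpm = 10972.30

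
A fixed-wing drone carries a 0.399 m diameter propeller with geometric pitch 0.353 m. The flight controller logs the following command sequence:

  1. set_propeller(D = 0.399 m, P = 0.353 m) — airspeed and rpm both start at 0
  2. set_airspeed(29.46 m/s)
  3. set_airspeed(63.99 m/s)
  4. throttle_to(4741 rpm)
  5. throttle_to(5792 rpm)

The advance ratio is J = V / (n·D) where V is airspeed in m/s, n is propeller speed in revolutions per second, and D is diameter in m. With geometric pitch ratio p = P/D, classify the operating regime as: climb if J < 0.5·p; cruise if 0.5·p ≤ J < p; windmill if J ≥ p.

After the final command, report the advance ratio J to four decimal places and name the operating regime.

J = 1.6614, regime = windmill

set_propeller: D = 0.399 m, P = 0.353 m (p = P/D = 0.884712); state ← (V=0, rpm=0)
set_airspeed(29.46): V ← 29.46 m/s
set_airspeed(63.99): V ← 63.99 m/s
throttle_to(4741): rpm ← 4741
throttle_to(5792): rpm ← 5792
final state: V = 63.99 m/s, rpm = 5792 → n = rpm/60 = 96.533333 rev/s
J = V / (n·D) = 63.99 / (96.533333 × 0.399) = 1.661353
regime bands: climb J<0.4424 | cruise [0.4424, 0.8847) | windmill J≥0.8847
J = 1.6614 → windmill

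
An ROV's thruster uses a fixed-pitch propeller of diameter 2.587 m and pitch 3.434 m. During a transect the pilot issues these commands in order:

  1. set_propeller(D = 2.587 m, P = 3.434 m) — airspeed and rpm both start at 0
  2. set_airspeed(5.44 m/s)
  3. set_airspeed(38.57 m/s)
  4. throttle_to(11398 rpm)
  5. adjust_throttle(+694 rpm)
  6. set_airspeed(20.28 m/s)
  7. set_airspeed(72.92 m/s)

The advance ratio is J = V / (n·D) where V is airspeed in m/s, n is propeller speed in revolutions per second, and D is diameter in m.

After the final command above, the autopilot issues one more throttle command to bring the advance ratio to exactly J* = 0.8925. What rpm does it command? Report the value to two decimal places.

rpm = 1894.93

set_propeller: D = 2.587 m, P = 3.434 m (p = P/D = 1.327406); state ← (V=0, rpm=0)
set_airspeed(5.44): V ← 5.44 m/s
set_airspeed(38.57): V ← 38.57 m/s
throttle_to(11398): rpm ← 11398
adjust_throttle(+694): rpm ← 11398 +694 = 12092
set_airspeed(20.28): V ← 20.28 m/s
set_airspeed(72.92): V ← 72.92 m/s
final state: V = 72.92 m/s, rpm = 12092 → n = rpm/60 = 201.533333 rev/s
target J* = 0.8925; solve J* = V/(n·D) for n: n = V/(J*·D) = 72.92/(0.8925 × 2.587) = 31.582173 rev/s
rpm = 60·n = 1894.930373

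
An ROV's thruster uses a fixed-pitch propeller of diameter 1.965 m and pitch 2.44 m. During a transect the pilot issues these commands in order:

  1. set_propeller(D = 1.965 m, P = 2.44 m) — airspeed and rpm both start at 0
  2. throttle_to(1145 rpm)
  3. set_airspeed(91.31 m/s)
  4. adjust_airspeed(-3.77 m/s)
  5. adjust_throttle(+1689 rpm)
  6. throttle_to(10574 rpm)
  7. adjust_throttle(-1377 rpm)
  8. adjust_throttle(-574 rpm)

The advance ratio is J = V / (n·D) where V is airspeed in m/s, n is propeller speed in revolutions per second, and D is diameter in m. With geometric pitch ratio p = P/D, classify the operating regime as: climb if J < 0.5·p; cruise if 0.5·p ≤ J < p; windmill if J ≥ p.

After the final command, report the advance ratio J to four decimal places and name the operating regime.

set_propeller: D = 1.965 m, P = 2.44 m (p = P/D = 1.241730); state ← (V=0, rpm=0)
throttle_to(1145): rpm ← 1145
set_airspeed(91.31): V ← 91.31 m/s
adjust_airspeed(-3.77): V ← 91.31 -3.77 = 87.54 m/s
adjust_throttle(+1689): rpm ← 1145 +1689 = 2834
throttle_to(10574): rpm ← 10574
adjust_throttle(-1377): rpm ← 10574 -1377 = 9197
adjust_throttle(-574): rpm ← 9197 -574 = 8623
final state: V = 87.54 m/s, rpm = 8623 → n = rpm/60 = 143.716667 rev/s
J = V / (n·D) = 87.54 / (143.716667 × 1.965) = 0.309982
regime bands: climb J<0.6209 | cruise [0.6209, 1.2417) | windmill J≥1.2417
J = 0.3100 → climb

J = 0.3100, regime = climb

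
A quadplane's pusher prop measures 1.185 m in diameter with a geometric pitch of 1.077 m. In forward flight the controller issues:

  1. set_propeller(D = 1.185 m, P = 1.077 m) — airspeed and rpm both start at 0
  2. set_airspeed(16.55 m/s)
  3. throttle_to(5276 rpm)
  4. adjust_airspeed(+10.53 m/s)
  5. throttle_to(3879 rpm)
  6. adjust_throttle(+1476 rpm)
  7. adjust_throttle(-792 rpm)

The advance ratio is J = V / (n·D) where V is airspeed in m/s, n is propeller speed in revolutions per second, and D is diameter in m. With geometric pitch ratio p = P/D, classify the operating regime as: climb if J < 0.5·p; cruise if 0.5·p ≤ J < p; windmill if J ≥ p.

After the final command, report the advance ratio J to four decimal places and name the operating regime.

set_propeller: D = 1.185 m, P = 1.077 m (p = P/D = 0.908861); state ← (V=0, rpm=0)
set_airspeed(16.55): V ← 16.55 m/s
throttle_to(5276): rpm ← 5276
adjust_airspeed(+10.53): V ← 16.55 +10.53 = 27.08 m/s
throttle_to(3879): rpm ← 3879
adjust_throttle(+1476): rpm ← 3879 +1476 = 5355
adjust_throttle(-792): rpm ← 5355 -792 = 4563
final state: V = 27.08 m/s, rpm = 4563 → n = rpm/60 = 76.050000 rev/s
J = V / (n·D) = 27.08 / (76.050000 × 1.185) = 0.300491
regime bands: climb J<0.4544 | cruise [0.4544, 0.9089) | windmill J≥0.9089
J = 0.3005 → climb

J = 0.3005, regime = climb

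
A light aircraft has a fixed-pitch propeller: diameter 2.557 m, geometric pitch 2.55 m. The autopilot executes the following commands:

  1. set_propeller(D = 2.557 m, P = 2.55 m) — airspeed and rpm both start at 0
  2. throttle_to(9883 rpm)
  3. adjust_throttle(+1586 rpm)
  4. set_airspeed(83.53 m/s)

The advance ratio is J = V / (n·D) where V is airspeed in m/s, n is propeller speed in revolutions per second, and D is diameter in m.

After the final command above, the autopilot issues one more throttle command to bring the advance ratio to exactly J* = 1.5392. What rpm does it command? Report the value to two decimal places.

rpm = 1273.41

set_propeller: D = 2.557 m, P = 2.55 m (p = P/D = 0.997262); state ← (V=0, rpm=0)
throttle_to(9883): rpm ← 9883
adjust_throttle(+1586): rpm ← 9883 +1586 = 11469
set_airspeed(83.53): V ← 83.53 m/s
final state: V = 83.53 m/s, rpm = 11469 → n = rpm/60 = 191.150000 rev/s
target J* = 1.5392; solve J* = V/(n·D) for n: n = V/(J*·D) = 83.53/(1.5392 × 2.557) = 21.223485 rev/s
rpm = 60·n = 1273.409100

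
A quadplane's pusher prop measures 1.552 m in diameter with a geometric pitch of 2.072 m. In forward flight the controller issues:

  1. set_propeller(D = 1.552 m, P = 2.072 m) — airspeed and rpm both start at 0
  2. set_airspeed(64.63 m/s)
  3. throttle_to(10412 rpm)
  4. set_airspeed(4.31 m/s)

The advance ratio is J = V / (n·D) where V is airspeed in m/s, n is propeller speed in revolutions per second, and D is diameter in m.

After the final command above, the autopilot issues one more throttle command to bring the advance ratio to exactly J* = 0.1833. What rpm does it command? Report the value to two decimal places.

rpm = 909.02

set_propeller: D = 1.552 m, P = 2.072 m (p = P/D = 1.335052); state ← (V=0, rpm=0)
set_airspeed(64.63): V ← 64.63 m/s
throttle_to(10412): rpm ← 10412
set_airspeed(4.31): V ← 4.31 m/s
final state: V = 4.31 m/s, rpm = 10412 → n = rpm/60 = 173.533333 rev/s
target J* = 0.1833; solve J* = V/(n·D) for n: n = V/(J*·D) = 4.31/(0.1833 × 1.552) = 15.150365 rev/s
rpm = 60·n = 909.021884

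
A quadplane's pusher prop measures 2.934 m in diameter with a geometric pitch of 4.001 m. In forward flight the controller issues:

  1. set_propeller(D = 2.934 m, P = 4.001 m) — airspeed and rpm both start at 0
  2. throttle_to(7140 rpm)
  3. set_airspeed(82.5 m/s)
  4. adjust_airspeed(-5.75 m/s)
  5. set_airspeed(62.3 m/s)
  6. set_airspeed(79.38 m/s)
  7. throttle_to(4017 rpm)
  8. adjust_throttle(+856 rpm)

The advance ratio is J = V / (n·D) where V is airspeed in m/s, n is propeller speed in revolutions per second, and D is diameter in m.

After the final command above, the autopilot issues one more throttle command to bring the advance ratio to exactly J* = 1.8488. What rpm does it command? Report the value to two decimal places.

set_propeller: D = 2.934 m, P = 4.001 m (p = P/D = 1.363667); state ← (V=0, rpm=0)
throttle_to(7140): rpm ← 7140
set_airspeed(82.5): V ← 82.5 m/s
adjust_airspeed(-5.75): V ← 82.5 -5.75 = 76.75 m/s
set_airspeed(62.3): V ← 62.3 m/s
set_airspeed(79.38): V ← 79.38 m/s
throttle_to(4017): rpm ← 4017
adjust_throttle(+856): rpm ← 4017 +856 = 4873
final state: V = 79.38 m/s, rpm = 4873 → n = rpm/60 = 81.216667 rev/s
target J* = 1.8488; solve J* = V/(n·D) for n: n = V/(J*·D) = 79.38/(1.8488 × 2.934) = 14.633933 rev/s
rpm = 60·n = 878.035960

rpm = 878.04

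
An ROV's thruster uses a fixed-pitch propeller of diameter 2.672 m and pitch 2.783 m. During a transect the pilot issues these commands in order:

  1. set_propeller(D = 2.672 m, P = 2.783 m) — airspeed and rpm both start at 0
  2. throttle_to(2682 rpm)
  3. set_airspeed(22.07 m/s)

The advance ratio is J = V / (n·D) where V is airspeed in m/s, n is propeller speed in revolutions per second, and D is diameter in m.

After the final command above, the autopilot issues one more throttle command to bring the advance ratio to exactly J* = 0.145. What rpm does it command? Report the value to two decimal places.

rpm = 3417.82

set_propeller: D = 2.672 m, P = 2.783 m (p = P/D = 1.041542); state ← (V=0, rpm=0)
throttle_to(2682): rpm ← 2682
set_airspeed(22.07): V ← 22.07 m/s
final state: V = 22.07 m/s, rpm = 2682 → n = rpm/60 = 44.700000 rev/s
target J* = 0.145; solve J* = V/(n·D) for n: n = V/(J*·D) = 22.07/(0.145 × 2.672) = 56.963659 rev/s
rpm = 60·n = 3417.819533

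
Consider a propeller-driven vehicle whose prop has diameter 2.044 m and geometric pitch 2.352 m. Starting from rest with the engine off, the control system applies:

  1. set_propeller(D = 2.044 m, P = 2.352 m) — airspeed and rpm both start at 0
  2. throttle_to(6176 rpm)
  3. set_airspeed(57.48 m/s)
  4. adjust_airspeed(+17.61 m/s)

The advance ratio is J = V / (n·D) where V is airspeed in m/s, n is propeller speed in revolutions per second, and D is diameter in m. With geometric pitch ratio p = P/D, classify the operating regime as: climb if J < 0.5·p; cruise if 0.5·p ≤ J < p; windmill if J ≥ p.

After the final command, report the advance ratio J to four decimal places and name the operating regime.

J = 0.3569, regime = climb

set_propeller: D = 2.044 m, P = 2.352 m (p = P/D = 1.150685); state ← (V=0, rpm=0)
throttle_to(6176): rpm ← 6176
set_airspeed(57.48): V ← 57.48 m/s
adjust_airspeed(+17.61): V ← 57.48 +17.61 = 75.09 m/s
final state: V = 75.09 m/s, rpm = 6176 → n = rpm/60 = 102.933333 rev/s
J = V / (n·D) = 75.09 / (102.933333 × 2.044) = 0.356899
regime bands: climb J<0.5753 | cruise [0.5753, 1.1507) | windmill J≥1.1507
J = 0.3569 → climb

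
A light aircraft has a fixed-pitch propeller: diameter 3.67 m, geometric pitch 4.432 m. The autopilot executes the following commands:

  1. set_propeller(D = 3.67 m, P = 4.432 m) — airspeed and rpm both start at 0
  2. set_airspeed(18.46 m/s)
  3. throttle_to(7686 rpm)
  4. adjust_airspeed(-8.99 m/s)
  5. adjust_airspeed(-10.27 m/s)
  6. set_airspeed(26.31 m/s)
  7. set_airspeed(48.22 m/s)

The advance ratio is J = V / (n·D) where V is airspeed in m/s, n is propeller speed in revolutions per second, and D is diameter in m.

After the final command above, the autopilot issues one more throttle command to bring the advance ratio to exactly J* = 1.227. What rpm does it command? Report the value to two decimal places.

rpm = 642.49

set_propeller: D = 3.67 m, P = 4.432 m (p = P/D = 1.207629); state ← (V=0, rpm=0)
set_airspeed(18.46): V ← 18.46 m/s
throttle_to(7686): rpm ← 7686
adjust_airspeed(-8.99): V ← 18.46 -8.99 = 9.47 m/s
adjust_airspeed(-10.27): V ← 9.47 -10.27 = -0.8 m/s
set_airspeed(26.31): V ← 26.31 m/s
set_airspeed(48.22): V ← 48.22 m/s
final state: V = 48.22 m/s, rpm = 7686 → n = rpm/60 = 128.100000 rev/s
target J* = 1.227; solve J* = V/(n·D) for n: n = V/(J*·D) = 48.22/(1.227 × 3.67) = 10.708203 rev/s
rpm = 60·n = 642.492155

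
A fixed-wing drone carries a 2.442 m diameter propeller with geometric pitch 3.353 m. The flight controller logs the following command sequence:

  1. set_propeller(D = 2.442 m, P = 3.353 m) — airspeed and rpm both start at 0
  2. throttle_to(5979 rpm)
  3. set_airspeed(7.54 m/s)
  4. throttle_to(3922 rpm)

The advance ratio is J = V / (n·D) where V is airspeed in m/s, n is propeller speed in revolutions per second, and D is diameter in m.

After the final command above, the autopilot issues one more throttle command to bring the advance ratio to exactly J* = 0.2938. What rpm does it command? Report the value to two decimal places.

rpm = 630.56

set_propeller: D = 2.442 m, P = 3.353 m (p = P/D = 1.373055); state ← (V=0, rpm=0)
throttle_to(5979): rpm ← 5979
set_airspeed(7.54): V ← 7.54 m/s
throttle_to(3922): rpm ← 3922
final state: V = 7.54 m/s, rpm = 3922 → n = rpm/60 = 65.366667 rev/s
target J* = 0.2938; solve J* = V/(n·D) for n: n = V/(J*·D) = 7.54/(0.2938 × 2.442) = 10.509303 rev/s
rpm = 60·n = 630.558153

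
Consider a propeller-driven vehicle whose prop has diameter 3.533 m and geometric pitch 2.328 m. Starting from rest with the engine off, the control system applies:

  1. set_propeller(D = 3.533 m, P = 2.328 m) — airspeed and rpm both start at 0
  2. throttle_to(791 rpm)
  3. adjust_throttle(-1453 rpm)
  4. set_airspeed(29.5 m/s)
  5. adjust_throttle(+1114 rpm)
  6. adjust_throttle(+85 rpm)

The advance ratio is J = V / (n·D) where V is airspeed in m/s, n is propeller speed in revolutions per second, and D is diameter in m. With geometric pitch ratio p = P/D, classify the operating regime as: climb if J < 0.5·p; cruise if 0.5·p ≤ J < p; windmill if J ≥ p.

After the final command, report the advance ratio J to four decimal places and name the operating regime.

set_propeller: D = 3.533 m, P = 2.328 m (p = P/D = 0.658930); state ← (V=0, rpm=0)
throttle_to(791): rpm ← 791
adjust_throttle(-1453): rpm ← 791 -1453 = -662
set_airspeed(29.5): V ← 29.5 m/s
adjust_throttle(+1114): rpm ← -662 +1114 = 452
adjust_throttle(+85): rpm ← 452 +85 = 537
final state: V = 29.5 m/s, rpm = 537 → n = rpm/60 = 8.950000 rev/s
J = V / (n·D) = 29.5 / (8.950000 × 3.533) = 0.932943
regime bands: climb J<0.3295 | cruise [0.3295, 0.6589) | windmill J≥0.6589
J = 0.9329 → windmill

J = 0.9329, regime = windmill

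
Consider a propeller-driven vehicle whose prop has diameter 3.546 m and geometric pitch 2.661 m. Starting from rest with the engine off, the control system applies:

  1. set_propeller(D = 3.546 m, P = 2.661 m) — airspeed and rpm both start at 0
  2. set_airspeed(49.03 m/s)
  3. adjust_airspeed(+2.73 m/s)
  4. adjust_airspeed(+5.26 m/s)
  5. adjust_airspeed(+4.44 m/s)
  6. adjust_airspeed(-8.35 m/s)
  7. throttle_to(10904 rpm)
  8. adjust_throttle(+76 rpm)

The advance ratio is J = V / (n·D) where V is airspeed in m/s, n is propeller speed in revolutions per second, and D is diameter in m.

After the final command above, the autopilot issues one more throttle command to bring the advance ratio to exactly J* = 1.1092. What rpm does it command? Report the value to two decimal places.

rpm = 810.18

set_propeller: D = 3.546 m, P = 2.661 m (p = P/D = 0.750423); state ← (V=0, rpm=0)
set_airspeed(49.03): V ← 49.03 m/s
adjust_airspeed(+2.73): V ← 49.03 +2.73 = 51.76 m/s
adjust_airspeed(+5.26): V ← 51.76 +5.26 = 57.02 m/s
adjust_airspeed(+4.44): V ← 57.02 +4.44 = 61.46 m/s
adjust_airspeed(-8.35): V ← 61.46 -8.35 = 53.11 m/s
throttle_to(10904): rpm ← 10904
adjust_throttle(+76): rpm ← 10904 +76 = 10980
final state: V = 53.11 m/s, rpm = 10980 → n = rpm/60 = 183.000000 rev/s
target J* = 1.1092; solve J* = V/(n·D) for n: n = V/(J*·D) = 53.11/(1.1092 × 3.546) = 13.502920 rev/s
rpm = 60·n = 810.175227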